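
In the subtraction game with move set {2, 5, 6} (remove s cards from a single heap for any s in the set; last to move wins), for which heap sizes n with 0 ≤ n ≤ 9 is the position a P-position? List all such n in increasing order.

Grundy values for subtraction set {2, 5, 6}:
g(0) = mex{} = 0
g(1) = mex{} = 0
g(2) = mex{0} = 1
g(3) = mex{0} = 1
g(4) = mex{1} = 0
g(5) = mex{0,1} = 2
g(6) = mex{0} = 1
g(7) = mex{0,1,2} = 3
g(8) = mex{1} = 0
g(9) = mex{0,1,3} = 2
The P-positions (g = 0) in 0..9 are 0, 1, 4, 8.

0, 1, 4, 8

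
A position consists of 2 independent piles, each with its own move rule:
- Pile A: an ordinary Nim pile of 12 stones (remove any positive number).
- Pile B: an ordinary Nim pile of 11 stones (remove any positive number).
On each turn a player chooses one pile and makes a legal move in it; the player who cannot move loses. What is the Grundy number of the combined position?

Pile A is a plain Nim pile of size 12, so its Grundy value is 12.
Pile B is a plain Nim pile of size 11, so its Grundy value is 11.
By the Sprague-Grundy theorem, the Grundy value of a sum of independent games is the XOR of the component values.
Combined value = 12 ⊕ 11 = 7.

7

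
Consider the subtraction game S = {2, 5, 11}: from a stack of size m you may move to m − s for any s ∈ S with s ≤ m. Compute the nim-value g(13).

Build the Grundy sequence with g(k) = mex{g(k−s) : s ∈ {2, 5, 11}, s ≤ k}:
g(0) = mex{} = 0
g(1) = mex{} = 0
g(2) = mex{0} = 1
g(3) = mex{0} = 1
g(4) = mex{1} = 0
g(5) = mex{0,1} = 2
g(6) = mex{0} = 1
g(7) = mex{1,2} = 0
g(8) = mex{1} = 0
g(9) = mex{0} = 1
g(10) = mex{0,2} = 1
g(11) = mex{0,1} = 2
g(12) = mex{0,1} = 2
g(13) = mex{0,1,2} = 3
So g(13) = 3.

3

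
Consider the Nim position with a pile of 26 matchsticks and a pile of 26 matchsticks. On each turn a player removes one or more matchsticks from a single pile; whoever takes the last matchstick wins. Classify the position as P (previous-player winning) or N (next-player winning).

P-position

Nim-sum: 26 XOR 26 = 0.
The nim-sum is 0, so this is a P-position: the player to move is in a losing position under optimal play.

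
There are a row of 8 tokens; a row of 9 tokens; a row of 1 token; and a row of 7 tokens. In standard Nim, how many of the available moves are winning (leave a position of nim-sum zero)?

1

In binary:
  1000  (8)
  1001  (9)
  0001  (1)
  0111  (7)
  ----
  0111  (7)
The overall nim-sum is X = 7. A row of size p has a winning move iff p XOR X < p (reduce it to p XOR X).
  8: 8 XOR 7 = 15 ≥ 8 — no move.
  9: 9 XOR 7 = 14 ≥ 9 — no move.
  1: 1 XOR 7 = 6 ≥ 1 — no move.
  7: 7 XOR 7 = 0 < 7 — winning move (to 0).
That gives 1 winning move.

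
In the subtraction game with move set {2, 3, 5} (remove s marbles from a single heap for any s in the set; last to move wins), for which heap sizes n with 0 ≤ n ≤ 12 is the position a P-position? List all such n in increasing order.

0, 1, 7, 8

Build the Grundy sequence with g(k) = mex{g(k−s) : s ∈ {2, 3, 5}, s ≤ k}:
k:     0  1  2  3  4  5  6  7  8  9 10 11 12
g(k):  0  0  1  1  2  2  3  0  0  1  1  2  2
The P-positions (g = 0) in 0..12 are 0, 1, 7, 8.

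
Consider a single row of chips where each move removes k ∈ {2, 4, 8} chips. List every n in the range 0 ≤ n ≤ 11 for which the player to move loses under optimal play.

0, 1, 6, 7

Compute g(0), g(1), … for moves {2, 4, 8}:
k:     0  1  2  3  4  5  6  7  8  9 10 11
g(k):  0  0  1  1  2  2  0  0  1  1  2  2
The P-positions (g = 0) in 0..11 are 0, 1, 6, 7.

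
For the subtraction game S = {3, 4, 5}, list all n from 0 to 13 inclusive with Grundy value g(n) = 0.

Compute g(0), g(1), … for moves {3, 4, 5}:
g(0) = mex{} = 0
g(1) = mex{} = 0
g(2) = mex{} = 0
g(3) = mex{0} = 1
g(4) = mex{0} = 1
g(5) = mex{0} = 1
g(6) = mex{0,1} = 2
g(7) = mex{0,1} = 2
g(8) = mex{1} = 0
g(9) = mex{1,2} = 0
g(10) = mex{1,2} = 0
g(11) = mex{0,2} = 1
g(12) = mex{0,2} = 1
g(13) = mex{0} = 1
The P-positions (g = 0) in 0..13 are 0, 1, 2, 8, 9, 10.

0, 1, 2, 8, 9, 10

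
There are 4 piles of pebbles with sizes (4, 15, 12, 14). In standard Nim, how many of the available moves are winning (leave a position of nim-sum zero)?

3

Compute the nim-sum pairwise:
4 ^ 15 = 11
11 ^ 12 = 7
7 ^ 14 = 9
The overall nim-sum is X = 9. A pile of size p has a winning move iff p XOR X < p (reduce it to p XOR X).
  4: 4 XOR 9 = 13 ≥ 4 — no move.
  15: 15 XOR 9 = 6 < 15 — winning move (to 6).
  12: 12 XOR 9 = 5 < 12 — winning move (to 5).
  14: 14 XOR 9 = 7 < 14 — winning move (to 7).
That gives 3 winning moves.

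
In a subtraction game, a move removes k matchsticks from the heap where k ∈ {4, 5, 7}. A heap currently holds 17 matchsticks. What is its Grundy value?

Compute g(0), g(1), … for moves {4, 5, 7}:
k:     0  1  2  3  4  5  6  7  8  9 10 11 12 13 14 15 16 17
g(k):  0  0  0  0  1  1  1  1  2  2  2  0  0  0  0  1  1  1
So g(17) = 1.

1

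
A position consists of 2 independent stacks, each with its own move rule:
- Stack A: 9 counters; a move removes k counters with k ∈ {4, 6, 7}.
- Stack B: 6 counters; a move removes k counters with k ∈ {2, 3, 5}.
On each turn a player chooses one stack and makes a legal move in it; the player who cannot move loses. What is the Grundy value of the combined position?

1

Grundy values for stack A (subtraction set {4, 6, 7}):
k:     0  1  2  3  4  5  6  7  8  9
g(k):  0  0  0  0  1  1  1  1  2  2
So g(9) = 2.
Build the Grundy sequence for stack B with g(k) = mex{g(k−s) : s ∈ {2, 3, 5}, s ≤ k}:
k:     0  1  2  3  4  5  6
g(k):  0  0  1  1  2  2  3
So g(6) = 3.
The value of a disjunctive sum is the nim-sum of the parts.
Combined value = 2 ⊕ 3 = 1.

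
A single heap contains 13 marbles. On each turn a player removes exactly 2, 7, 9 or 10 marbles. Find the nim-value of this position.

Compute g(0), g(1), … for moves {2, 7, 9, 10}:
g(0) = mex{} = 0
g(1) = mex{} = 0
g(2) = mex{0} = 1
g(3) = mex{0} = 1
g(4) = mex{1} = 0
g(5) = mex{1} = 0
g(6) = mex{0} = 1
g(7) = mex{0} = 1
g(8) = mex{0,1} = 2
g(9) = mex{0,1} = 2
g(10) = mex{0,1,2} = 3
g(11) = mex{0,1,2} = 3
g(12) = mex{0,1,3} = 2
g(13) = mex{0,1,3} = 2
So g(13) = 2.

2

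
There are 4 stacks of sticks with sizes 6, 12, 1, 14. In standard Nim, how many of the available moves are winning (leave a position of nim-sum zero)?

3

Compute the nim-sum pairwise:
6 ^ 12 = 10
10 ^ 1 = 11
11 ^ 14 = 5
The overall nim-sum is X = 5. A stack of size p has a winning move iff p XOR X < p (reduce it to p XOR X).
  6: 6 XOR 5 = 3 < 6 — winning move (to 3).
  12: 12 XOR 5 = 9 < 12 — winning move (to 9).
  1: 1 XOR 5 = 4 ≥ 1 — no move.
  14: 14 XOR 5 = 11 < 14 — winning move (to 11).
That gives 3 winning moves.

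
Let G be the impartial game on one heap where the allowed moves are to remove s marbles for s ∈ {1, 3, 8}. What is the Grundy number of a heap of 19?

2

Build the Grundy sequence with g(k) = mex{g(k−s) : s ∈ {1, 3, 8}, s ≤ k}:
k:     0  1  2  3  4  5  6  7  8  9 10 11 12 13 14 15 16 17 18 19
g(k):  0  1  0  1  0  1  0  1  2  3  2  0  1  0  1  0  1  0  1  2
So g(19) = 2.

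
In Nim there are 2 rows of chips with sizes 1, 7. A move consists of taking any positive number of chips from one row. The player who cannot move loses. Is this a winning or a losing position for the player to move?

Nim-sum: 1 ^ 7 = 6.
The nim-sum is 6 ≠ 0, so this is an N-position: the player to move can win.

Winning position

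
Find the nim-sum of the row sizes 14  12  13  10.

5

In binary:
  1110  (14)
  1100  (12)
  1101  (13)
  1010  (10)
  ----
  0101  (5)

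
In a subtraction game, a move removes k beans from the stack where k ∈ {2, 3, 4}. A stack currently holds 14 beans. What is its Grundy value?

1

Build the Grundy sequence with g(k) = mex{g(k−s) : s ∈ {2, 3, 4}, s ≤ k}:
g(0) = mex{} = 0
g(1) = mex{} = 0
g(2) = mex{0} = 1
g(3) = mex{0} = 1
g(4) = mex{0,1} = 2
g(5) = mex{0,1} = 2
g(6) = mex{1,2} = 0
g(7) = mex{1,2} = 0
g(8) = mex{0,2} = 1
g(9) = mex{0,2} = 1
g(10) = mex{0,1} = 2
g(11) = mex{0,1} = 2
g(12) = mex{1,2} = 0
g(13) = mex{1,2} = 0
g(14) = mex{0,2} = 1
So g(14) = 1.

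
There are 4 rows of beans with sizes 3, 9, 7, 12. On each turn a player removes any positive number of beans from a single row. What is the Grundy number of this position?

Nim-sum: 3 ⊕ 9 ⊕ 7 ⊕ 12 = 1.

1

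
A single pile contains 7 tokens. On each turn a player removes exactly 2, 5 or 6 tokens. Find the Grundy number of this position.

3

Build the Grundy sequence with g(k) = mex{g(k−s) : s ∈ {2, 5, 6}, s ≤ k}:
g(0) = mex{} = 0
g(1) = mex{} = 0
g(2) = mex{0} = 1
g(3) = mex{0} = 1
g(4) = mex{1} = 0
g(5) = mex{0,1} = 2
g(6) = mex{0} = 1
g(7) = mex{0,1,2} = 3
So g(7) = 3.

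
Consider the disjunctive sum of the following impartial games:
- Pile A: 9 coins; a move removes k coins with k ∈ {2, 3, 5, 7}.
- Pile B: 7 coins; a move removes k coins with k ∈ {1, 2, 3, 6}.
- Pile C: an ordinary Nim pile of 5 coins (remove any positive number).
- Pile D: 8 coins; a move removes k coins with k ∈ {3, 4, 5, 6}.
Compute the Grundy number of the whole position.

4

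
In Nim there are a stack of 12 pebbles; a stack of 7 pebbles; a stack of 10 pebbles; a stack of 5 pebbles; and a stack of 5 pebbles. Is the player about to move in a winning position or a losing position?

Compute the nim-sum pairwise:
12 ⊕ 7 = 11
11 ⊕ 10 = 1
1 ⊕ 5 = 4
4 ⊕ 5 = 1
The nim-sum is 1 ≠ 0, so this is an N-position: the player to move can win.

Winning position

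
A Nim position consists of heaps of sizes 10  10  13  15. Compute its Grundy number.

Compute the nim-sum pairwise:
10 ⊕ 10 = 0
0 ⊕ 13 = 13
13 ⊕ 15 = 2

2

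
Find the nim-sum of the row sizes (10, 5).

15

Bitwise XOR of the heap sizes:
  1010  (10)
  0101  (5)
  ----
  1111  (15)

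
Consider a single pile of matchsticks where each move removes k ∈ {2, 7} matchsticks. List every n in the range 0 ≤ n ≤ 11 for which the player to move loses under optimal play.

Build the Grundy sequence with g(k) = mex{g(k−s) : s ∈ {2, 7}, s ≤ k}:
k:     0  1  2  3  4  5  6  7  8  9 10 11
g(k):  0  0  1  1  0  0  1  1  2  0  0  1
The P-positions (g = 0) in 0..11 are 0, 1, 4, 5, 9, 10.

0, 1, 4, 5, 9, 10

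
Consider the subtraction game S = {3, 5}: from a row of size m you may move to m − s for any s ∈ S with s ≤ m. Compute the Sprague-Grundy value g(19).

1

Grundy values for subtraction set {3, 5}:
k:     0  1  2  3  4  5  6  7  8  9 10 11 12 13 14 15 16 17 18 19
g(k):  0  0  0  1  1  1  2  2  0  0  0  1  1  1  2  2  0  0  0  1
So g(19) = 1.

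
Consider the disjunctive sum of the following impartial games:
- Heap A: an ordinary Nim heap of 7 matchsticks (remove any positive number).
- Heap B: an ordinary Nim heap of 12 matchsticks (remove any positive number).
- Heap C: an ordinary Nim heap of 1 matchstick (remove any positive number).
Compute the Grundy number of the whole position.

10

Heap A is a plain Nim heap of size 7, so its Grundy value is 7.
Heap B is a plain Nim heap of size 12, so its Grundy value is 12.
Heap C is a plain Nim heap of size 1, so its Grundy value is 1.
By the Sprague-Grundy theorem, the Grundy value of a sum of independent games is the XOR of the component values.
Combined value = 7 XOR 12 XOR 1 = 10.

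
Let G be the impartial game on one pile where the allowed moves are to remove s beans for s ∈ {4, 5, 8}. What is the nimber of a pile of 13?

Compute g(0), g(1), … for moves {4, 5, 8}:
k:     0  1  2  3  4  5  6  7  8  9 10 11 12 13
g(k):  0  0  0  0  1  1  1  1  2  2  2  2  0  0
So g(13) = 0.

0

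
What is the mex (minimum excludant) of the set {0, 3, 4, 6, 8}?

0 is in the set but 1 is not, so the mex is 1.

1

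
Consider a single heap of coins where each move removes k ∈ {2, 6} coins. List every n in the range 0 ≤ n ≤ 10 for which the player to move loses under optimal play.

0, 1, 4, 5, 8, 9

Build the Grundy sequence with g(k) = mex{g(k−s) : s ∈ {2, 6}, s ≤ k}:
k:     0  1  2  3  4  5  6  7  8  9 10
g(k):  0  0  1  1  0  0  1  1  0  0  1
The P-positions (g = 0) in 0..10 are 0, 1, 4, 5, 8, 9.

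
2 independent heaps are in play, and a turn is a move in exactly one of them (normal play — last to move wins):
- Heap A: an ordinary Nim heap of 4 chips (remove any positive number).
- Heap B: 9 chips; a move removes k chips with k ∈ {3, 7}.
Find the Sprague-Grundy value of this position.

5

Heap A is a plain Nim heap of size 4, so its Grundy value is 4.
Build the Grundy sequence for heap B with g(k) = mex{g(k−s) : s ∈ {3, 7}, s ≤ k}:
g(0) = mex{} = 0
g(1) = mex{} = 0
g(2) = mex{} = 0
g(3) = mex{0} = 1
g(4) = mex{0} = 1
g(5) = mex{0} = 1
g(6) = mex{1} = 0
g(7) = mex{0,1} = 2
g(8) = mex{0,1} = 2
g(9) = mex{0} = 1
So g(9) = 1.
The value of a disjunctive sum is the nim-sum of the parts.
Combined value = 4 ⊕ 1 = 5.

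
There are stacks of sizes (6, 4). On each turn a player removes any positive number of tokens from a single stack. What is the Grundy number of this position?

Compute the nim-sum pairwise:
6 ^ 4 = 2

2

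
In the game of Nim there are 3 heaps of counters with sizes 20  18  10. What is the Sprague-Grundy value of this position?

12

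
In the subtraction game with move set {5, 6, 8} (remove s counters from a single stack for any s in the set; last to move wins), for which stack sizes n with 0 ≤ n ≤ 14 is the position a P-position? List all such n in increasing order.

Build the Grundy sequence with g(k) = mex{g(k−s) : s ∈ {5, 6, 8}, s ≤ k}:
k:     0  1  2  3  4  5  6  7  8  9 10 11 12 13 14
g(k):  0  0  0  0  0  1  1  1  1  1  2  2  2  0  0
The P-positions (g = 0) in 0..14 are 0, 1, 2, 3, 4, 13, 14.

0, 1, 2, 3, 4, 13, 14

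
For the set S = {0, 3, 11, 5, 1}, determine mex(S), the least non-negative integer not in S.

The values 0, 1 are all present; 2 is the first non-negative integer missing from the set.

2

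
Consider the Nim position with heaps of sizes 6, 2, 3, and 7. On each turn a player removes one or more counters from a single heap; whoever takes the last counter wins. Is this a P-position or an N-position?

P-position

Write each in binary and XOR column by column:
  110  (6)
  010  (2)
  011  (3)
  111  (7)
  ---
  000  (0)
The nim-sum is 0, so this is a P-position: the player to move is in a losing position under optimal play.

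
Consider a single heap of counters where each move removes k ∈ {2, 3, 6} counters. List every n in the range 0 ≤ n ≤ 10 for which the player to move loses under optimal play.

Grundy values for subtraction set {2, 3, 6}:
g(0) = mex{} = 0
g(1) = mex{} = 0
g(2) = mex{0} = 1
g(3) = mex{0} = 1
g(4) = mex{0,1} = 2
g(5) = mex{1} = 0
g(6) = mex{0,1,2} = 3
g(7) = mex{0,2} = 1
g(8) = mex{0,1,3} = 2
g(9) = mex{1,3} = 0
g(10) = mex{1,2} = 0
The P-positions (g = 0) in 0..10 are 0, 1, 5, 9, 10.

0, 1, 5, 9, 10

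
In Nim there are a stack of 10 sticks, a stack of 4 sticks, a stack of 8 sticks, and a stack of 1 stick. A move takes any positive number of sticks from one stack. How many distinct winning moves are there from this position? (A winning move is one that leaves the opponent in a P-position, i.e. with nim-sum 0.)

1

Bitwise XOR of the heap sizes:
  1010  (10)
  0100  (4)
  1000  (8)
  0001  (1)
  ----
  0111  (7)
The overall nim-sum is X = 7. A stack of size p has a winning move iff p XOR X < p (reduce it to p XOR X).
  10: 10 XOR 7 = 13 ≥ 10 — no move.
  4: 4 XOR 7 = 3 < 4 — winning move (to 3).
  8: 8 XOR 7 = 15 ≥ 8 — no move.
  1: 1 XOR 7 = 6 ≥ 1 — no move.
That gives 1 winning move.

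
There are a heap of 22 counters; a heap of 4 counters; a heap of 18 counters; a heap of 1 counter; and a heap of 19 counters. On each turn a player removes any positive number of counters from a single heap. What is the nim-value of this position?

18

In binary:
  10110  (22)
  00100  (4)
  10010  (18)
  00001  (1)
  10011  (19)
  -----
  10010  (18)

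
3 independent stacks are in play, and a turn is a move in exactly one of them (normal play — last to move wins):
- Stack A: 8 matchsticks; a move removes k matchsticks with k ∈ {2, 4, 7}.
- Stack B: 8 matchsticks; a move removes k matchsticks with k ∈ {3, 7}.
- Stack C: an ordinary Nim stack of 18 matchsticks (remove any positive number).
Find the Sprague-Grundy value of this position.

For stack A, compute g(0), g(1), … with moves {2, 4, 7}:
g(0) = mex{} = 0
g(1) = mex{} = 0
g(2) = mex{0} = 1
g(3) = mex{0} = 1
g(4) = mex{0,1} = 2
g(5) = mex{0,1} = 2
g(6) = mex{1,2} = 0
g(7) = mex{0,1,2} = 3
g(8) = mex{0,2} = 1
So g(8) = 1.
For stack B, compute g(0), g(1), … with moves {3, 7}:
k:     0  1  2  3  4  5  6  7  8
g(k):  0  0  0  1  1  1  0  2  2
So g(8) = 2.
Stack C is a plain Nim stack of size 18, so its Grundy value is 18.
By the Sprague-Grundy theorem, the Grundy value of a sum of independent games is the XOR of the component values.
Combined value = 1 ⊕ 2 ⊕ 18 = 17.

17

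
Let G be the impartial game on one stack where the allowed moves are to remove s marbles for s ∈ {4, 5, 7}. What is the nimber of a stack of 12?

0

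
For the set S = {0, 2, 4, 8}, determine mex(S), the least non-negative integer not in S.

1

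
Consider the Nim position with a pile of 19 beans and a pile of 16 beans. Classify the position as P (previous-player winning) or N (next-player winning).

Compute the nim-sum pairwise:
19 ⊕ 16 = 3
The nim-sum is 3 ≠ 0, so this is an N-position: the player to move can win.

N-position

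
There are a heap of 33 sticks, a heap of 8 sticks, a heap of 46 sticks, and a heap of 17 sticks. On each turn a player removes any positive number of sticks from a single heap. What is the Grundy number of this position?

Nim-sum: 33 ⊕ 8 ⊕ 46 ⊕ 17 = 22.

22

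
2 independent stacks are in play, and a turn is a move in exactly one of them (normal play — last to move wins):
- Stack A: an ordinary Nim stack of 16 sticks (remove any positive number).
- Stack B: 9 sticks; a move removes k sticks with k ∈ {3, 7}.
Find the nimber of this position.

Stack A is a plain Nim stack of size 16, so its Grundy value is 16.
Grundy values for stack B (subtraction set {3, 7}):
g(0) = mex{} = 0
g(1) = mex{} = 0
g(2) = mex{} = 0
g(3) = mex{0} = 1
g(4) = mex{0} = 1
g(5) = mex{0} = 1
g(6) = mex{1} = 0
g(7) = mex{0,1} = 2
g(8) = mex{0,1} = 2
g(9) = mex{0} = 1
So g(9) = 1.
By the Sprague-Grundy theorem, the Grundy value of a sum of independent games is the XOR of the component values.
Combined value = 16 ⊕ 1 = 17.

17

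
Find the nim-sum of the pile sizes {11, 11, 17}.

17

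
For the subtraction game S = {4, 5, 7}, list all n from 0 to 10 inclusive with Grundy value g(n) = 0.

0, 1, 2, 3

Grundy values for subtraction set {4, 5, 7}:
k:     0  1  2  3  4  5  6  7  8  9 10
g(k):  0  0  0  0  1  1  1  1  2  2  2
The P-positions (g = 0) in 0..10 are 0, 1, 2, 3.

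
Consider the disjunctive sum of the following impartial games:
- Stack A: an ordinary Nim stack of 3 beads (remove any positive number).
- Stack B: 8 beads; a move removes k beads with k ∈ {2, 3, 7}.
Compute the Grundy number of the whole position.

2

Stack A is a plain Nim stack of size 3, so its Grundy value is 3.
Grundy values for stack B (subtraction set {2, 3, 7}):
k:     0  1  2  3  4  5  6  7  8
g(k):  0  0  1  1  2  0  0  1  1
So g(8) = 1.
By the Sprague-Grundy theorem, the Grundy value of a sum of independent games is the XOR of the component values.
Combined value = 3 ⊕ 1 = 2.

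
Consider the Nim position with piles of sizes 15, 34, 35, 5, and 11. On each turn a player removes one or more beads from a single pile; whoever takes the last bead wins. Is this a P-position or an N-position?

P-position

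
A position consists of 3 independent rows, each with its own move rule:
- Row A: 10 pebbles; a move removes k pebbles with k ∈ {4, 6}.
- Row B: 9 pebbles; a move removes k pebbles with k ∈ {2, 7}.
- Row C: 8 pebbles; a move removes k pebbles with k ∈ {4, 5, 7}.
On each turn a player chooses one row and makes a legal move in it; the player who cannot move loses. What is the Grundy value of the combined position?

2

Grundy values for row A (subtraction set {4, 6}):
g(0) = mex{} = 0
g(1) = mex{} = 0
g(2) = mex{} = 0
g(3) = mex{} = 0
g(4) = mex{0} = 1
g(5) = mex{0} = 1
g(6) = mex{0} = 1
g(7) = mex{0} = 1
g(8) = mex{0,1} = 2
g(9) = mex{0,1} = 2
g(10) = mex{1} = 0
So g(10) = 0.
Grundy values for row B (subtraction set {2, 7}):
g(0) = mex{} = 0
g(1) = mex{} = 0
g(2) = mex{0} = 1
g(3) = mex{0} = 1
g(4) = mex{1} = 0
g(5) = mex{1} = 0
g(6) = mex{0} = 1
g(7) = mex{0} = 1
g(8) = mex{0,1} = 2
g(9) = mex{1} = 0
So g(9) = 0.
Build the Grundy sequence for row C with g(k) = mex{g(k−s) : s ∈ {4, 5, 7}, s ≤ k}:
g(0) = mex{} = 0
g(1) = mex{} = 0
g(2) = mex{} = 0
g(3) = mex{} = 0
g(4) = mex{0} = 1
g(5) = mex{0} = 1
g(6) = mex{0} = 1
g(7) = mex{0} = 1
g(8) = mex{0,1} = 2
So g(8) = 2.
The value of a disjunctive sum is the nim-sum of the parts.
Combined value = 0 ⊕ 0 ⊕ 2 = 2.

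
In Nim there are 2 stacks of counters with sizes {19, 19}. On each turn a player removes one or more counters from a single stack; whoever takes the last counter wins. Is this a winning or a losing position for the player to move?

Losing position

Bitwise XOR of the heap sizes:
  10011  (19)
  10011  (19)
  -----
  00000  (0)
The nim-sum is 0, so this is a P-position: the player to move is in a losing position under optimal play.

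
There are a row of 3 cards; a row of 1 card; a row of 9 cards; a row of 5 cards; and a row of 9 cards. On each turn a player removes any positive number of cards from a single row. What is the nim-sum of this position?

Bitwise XOR of the heap sizes:
  0011  (3)
  0001  (1)
  1001  (9)
  0101  (5)
  1001  (9)
  ----
  0111  (7)

7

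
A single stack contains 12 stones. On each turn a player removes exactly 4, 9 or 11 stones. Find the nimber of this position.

1

Build the Grundy sequence with g(k) = mex{g(k−s) : s ∈ {4, 9, 11}, s ≤ k}:
k:     0  1  2  3  4  5  6  7  8  9 10 11 12
g(k):  0  0  0  0  1  1  1  1  0  2  2  2  1
So g(12) = 1.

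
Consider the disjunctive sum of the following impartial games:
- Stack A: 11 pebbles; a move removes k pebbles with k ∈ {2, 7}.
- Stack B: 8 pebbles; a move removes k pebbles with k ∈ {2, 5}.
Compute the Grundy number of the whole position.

1

Grundy values for stack A (subtraction set {2, 7}):
g(0) = mex{} = 0
g(1) = mex{} = 0
g(2) = mex{0} = 1
g(3) = mex{0} = 1
g(4) = mex{1} = 0
g(5) = mex{1} = 0
g(6) = mex{0} = 1
g(7) = mex{0} = 1
g(8) = mex{0,1} = 2
g(9) = mex{1} = 0
g(10) = mex{1,2} = 0
g(11) = mex{0} = 1
So g(11) = 1.
For stack B, compute g(0), g(1), … with moves {2, 5}:
k:     0  1  2  3  4  5  6  7  8
g(k):  0  0  1  1  0  2  1  0  0
So g(8) = 0.
By the Sprague-Grundy theorem, the Grundy value of a sum of independent games is the XOR of the component values.
Combined value = 1 ⊕ 0 = 1.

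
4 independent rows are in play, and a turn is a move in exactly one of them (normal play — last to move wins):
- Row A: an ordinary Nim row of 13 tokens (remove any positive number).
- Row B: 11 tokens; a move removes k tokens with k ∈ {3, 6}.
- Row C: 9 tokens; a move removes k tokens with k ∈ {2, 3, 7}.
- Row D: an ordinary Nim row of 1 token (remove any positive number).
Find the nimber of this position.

Row A is a plain Nim row of size 13, so its Grundy value is 13.
For row B, compute g(0), g(1), … with moves {3, 6}:
g(0) = mex{} = 0
g(1) = mex{} = 0
g(2) = mex{} = 0
g(3) = mex{0} = 1
g(4) = mex{0} = 1
g(5) = mex{0} = 1
g(6) = mex{0,1} = 2
g(7) = mex{0,1} = 2
g(8) = mex{0,1} = 2
g(9) = mex{1,2} = 0
g(10) = mex{1,2} = 0
g(11) = mex{1,2} = 0
So g(11) = 0.
For row C, compute g(0), g(1), … with moves {2, 3, 7}:
k:     0  1  2  3  4  5  6  7  8  9
g(k):  0  0  1  1  2  0  0  1  1  2
So g(9) = 2.
Row D is a plain Nim row of size 1, so its Grundy value is 1.
By the Sprague-Grundy theorem, the Grundy value of a sum of independent games is the XOR of the component values.
Combined value = 13 XOR 0 XOR 2 XOR 1 = 14.

14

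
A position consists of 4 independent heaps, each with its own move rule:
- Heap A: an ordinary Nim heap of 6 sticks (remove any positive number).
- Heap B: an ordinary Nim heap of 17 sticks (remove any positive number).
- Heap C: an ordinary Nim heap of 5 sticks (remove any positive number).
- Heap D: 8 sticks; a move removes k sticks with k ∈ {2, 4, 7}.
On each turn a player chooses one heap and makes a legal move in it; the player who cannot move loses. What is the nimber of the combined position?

Heap A is a plain Nim heap of size 6, so its Grundy value is 6.
Heap B is a plain Nim heap of size 17, so its Grundy value is 17.
Heap C is a plain Nim heap of size 5, so its Grundy value is 5.
Grundy values for heap D (subtraction set {2, 4, 7}):
g(0) = mex{} = 0
g(1) = mex{} = 0
g(2) = mex{0} = 1
g(3) = mex{0} = 1
g(4) = mex{0,1} = 2
g(5) = mex{0,1} = 2
g(6) = mex{1,2} = 0
g(7) = mex{0,1,2} = 3
g(8) = mex{0,2} = 1
So g(8) = 1.
By the Sprague-Grundy theorem, the Grundy value of a sum of independent games is the XOR of the component values.
Combined value = 6 XOR 17 XOR 5 XOR 1 = 19.

19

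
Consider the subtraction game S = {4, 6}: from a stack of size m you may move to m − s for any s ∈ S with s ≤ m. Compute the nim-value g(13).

0

Grundy values for subtraction set {4, 6}:
g(0) = mex{} = 0
g(1) = mex{} = 0
g(2) = mex{} = 0
g(3) = mex{} = 0
g(4) = mex{0} = 1
g(5) = mex{0} = 1
g(6) = mex{0} = 1
g(7) = mex{0} = 1
g(8) = mex{0,1} = 2
g(9) = mex{0,1} = 2
g(10) = mex{1} = 0
g(11) = mex{1} = 0
g(12) = mex{1,2} = 0
g(13) = mex{1,2} = 0
So g(13) = 0.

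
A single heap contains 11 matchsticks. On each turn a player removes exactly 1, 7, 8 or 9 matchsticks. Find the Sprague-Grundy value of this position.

3

Build the Grundy sequence with g(k) = mex{g(k−s) : s ∈ {1, 7, 8, 9}, s ≤ k}:
k:     0  1  2  3  4  5  6  7  8  9 10 11
g(k):  0  1  0  1  0  1  0  1  2  3  2  3
So g(11) = 3.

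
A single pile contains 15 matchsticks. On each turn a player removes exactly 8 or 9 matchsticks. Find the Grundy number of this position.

Build the Grundy sequence with g(k) = mex{g(k−s) : s ∈ {8, 9}, s ≤ k}:
k:     0  1  2  3  4  5  6  7  8  9 10 11 12 13 14 15
g(k):  0  0  0  0  0  0  0  0  1  1  1  1  1  1  1  1
So g(15) = 1.

1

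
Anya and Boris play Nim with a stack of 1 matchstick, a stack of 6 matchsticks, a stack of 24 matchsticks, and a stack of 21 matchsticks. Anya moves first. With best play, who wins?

Write each in binary and XOR column by column:
  00001  (1)
  00110  (6)
  11000  (24)
  10101  (21)
  -----
  01010  (10)
The nim-sum is 10 ≠ 0, so this is an N-position: the player to move can win; Anya has a winning move.

Anya wins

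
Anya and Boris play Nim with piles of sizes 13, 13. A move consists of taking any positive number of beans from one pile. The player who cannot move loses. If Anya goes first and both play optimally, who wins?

Boris wins

Nim-sum: 13 ^ 13 = 0.
The nim-sum is 0, so this is a P-position: the player to move is in a losing position under optimal play; Anya is about to move from it and so loses — Boris wins.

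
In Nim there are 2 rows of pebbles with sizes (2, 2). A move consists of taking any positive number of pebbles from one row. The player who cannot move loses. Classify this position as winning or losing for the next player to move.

Losing position

Nim-sum: 2 ⊕ 2 = 0.
The nim-sum is 0, so this is a P-position: the player to move is in a losing position under optimal play.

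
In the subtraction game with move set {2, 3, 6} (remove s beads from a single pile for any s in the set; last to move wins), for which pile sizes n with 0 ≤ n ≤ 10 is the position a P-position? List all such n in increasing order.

0, 1, 5, 9, 10

Build the Grundy sequence with g(k) = mex{g(k−s) : s ∈ {2, 3, 6}, s ≤ k}:
k:     0  1  2  3  4  5  6  7  8  9 10
g(k):  0  0  1  1  2  0  3  1  2  0  0
The P-positions (g = 0) in 0..10 are 0, 1, 5, 9, 10.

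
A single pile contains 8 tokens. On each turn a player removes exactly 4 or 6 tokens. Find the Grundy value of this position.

2

Grundy values for subtraction set {4, 6}:
k:     0  1  2  3  4  5  6  7  8
g(k):  0  0  0  0  1  1  1  1  2
So g(8) = 2.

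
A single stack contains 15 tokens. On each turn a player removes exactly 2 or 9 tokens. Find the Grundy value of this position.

Compute g(0), g(1), … for moves {2, 9}:
k:     0  1  2  3  4  5  6  7  8  9 10 11 12 13 14 15
g(k):  0  0  1  1  0  0  1  1  0  2  1  0  0  1  1  0
So g(15) = 0.

0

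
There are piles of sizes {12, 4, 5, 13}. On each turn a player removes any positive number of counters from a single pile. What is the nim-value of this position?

0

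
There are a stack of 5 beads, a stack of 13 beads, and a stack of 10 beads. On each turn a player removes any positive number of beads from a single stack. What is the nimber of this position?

2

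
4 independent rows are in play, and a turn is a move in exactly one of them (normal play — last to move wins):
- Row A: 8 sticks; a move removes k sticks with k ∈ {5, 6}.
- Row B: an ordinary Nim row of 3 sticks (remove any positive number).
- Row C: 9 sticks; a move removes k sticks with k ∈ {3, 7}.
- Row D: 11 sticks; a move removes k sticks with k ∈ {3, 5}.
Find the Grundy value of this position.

2

For row A, compute g(0), g(1), … with moves {5, 6}:
g(0) = mex{} = 0
g(1) = mex{} = 0
g(2) = mex{} = 0
g(3) = mex{} = 0
g(4) = mex{} = 0
g(5) = mex{0} = 1
g(6) = mex{0} = 1
g(7) = mex{0} = 1
g(8) = mex{0} = 1
So g(8) = 1.
Row B is a plain Nim row of size 3, so its Grundy value is 3.
Build the Grundy sequence for row C with g(k) = mex{g(k−s) : s ∈ {3, 7}, s ≤ k}:
g(0) = mex{} = 0
g(1) = mex{} = 0
g(2) = mex{} = 0
g(3) = mex{0} = 1
g(4) = mex{0} = 1
g(5) = mex{0} = 1
g(6) = mex{1} = 0
g(7) = mex{0,1} = 2
g(8) = mex{0,1} = 2
g(9) = mex{0} = 1
So g(9) = 1.
Grundy values for row D (subtraction set {3, 5}):
g(0) = mex{} = 0
g(1) = mex{} = 0
g(2) = mex{} = 0
g(3) = mex{0} = 1
g(4) = mex{0} = 1
g(5) = mex{0} = 1
g(6) = mex{0,1} = 2
g(7) = mex{0,1} = 2
g(8) = mex{1} = 0
g(9) = mex{1,2} = 0
g(10) = mex{1,2} = 0
g(11) = mex{0,2} = 1
So g(11) = 1.
By the Sprague-Grundy theorem, the Grundy value of a sum of independent games is the XOR of the component values.
Combined value = 1 ⊕ 3 ⊕ 1 ⊕ 1 = 2.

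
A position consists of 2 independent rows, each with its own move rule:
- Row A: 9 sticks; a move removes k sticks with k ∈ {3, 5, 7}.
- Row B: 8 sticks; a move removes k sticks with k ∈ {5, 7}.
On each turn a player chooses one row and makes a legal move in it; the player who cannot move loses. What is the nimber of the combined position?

Build the Grundy sequence for row A with g(k) = mex{g(k−s) : s ∈ {3, 5, 7}, s ≤ k}:
k:     0  1  2  3  4  5  6  7  8  9
g(k):  0  0  0  1  1  1  2  2  2  3
So g(9) = 3.
For row B, compute g(0), g(1), … with moves {5, 7}:
k:     0  1  2  3  4  5  6  7  8
g(k):  0  0  0  0  0  1  1  1  1
So g(8) = 1.
The value of a disjunctive sum is the nim-sum of the parts.
Combined value = 3 XOR 1 = 2.

2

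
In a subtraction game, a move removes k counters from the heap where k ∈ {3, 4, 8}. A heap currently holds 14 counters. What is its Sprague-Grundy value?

0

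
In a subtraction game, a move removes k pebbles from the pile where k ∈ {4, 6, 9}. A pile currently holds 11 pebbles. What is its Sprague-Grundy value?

2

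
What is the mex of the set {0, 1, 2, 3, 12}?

4

The values 0, 1, 2, 3 are all present; 4 is the first non-negative integer missing from the set.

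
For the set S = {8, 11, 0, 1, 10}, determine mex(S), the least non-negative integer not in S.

2

The values 0, 1 are all present; 2 is the first non-negative integer missing from the set.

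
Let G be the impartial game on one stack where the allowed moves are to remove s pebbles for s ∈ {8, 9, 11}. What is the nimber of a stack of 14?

Grundy values for subtraction set {8, 9, 11}:
k:     0  1  2  3  4  5  6  7  8  9 10 11 12 13 14
g(k):  0  0  0  0  0  0  0  0  1  1  1  1  1  1  1
So g(14) = 1.

1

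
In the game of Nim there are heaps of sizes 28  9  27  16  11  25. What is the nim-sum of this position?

In binary:
  11100  (28)
  01001  (9)
  11011  (27)
  10000  (16)
  01011  (11)
  11001  (25)
  -----
  01100  (12)

12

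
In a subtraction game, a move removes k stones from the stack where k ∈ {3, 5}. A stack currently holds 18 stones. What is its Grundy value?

0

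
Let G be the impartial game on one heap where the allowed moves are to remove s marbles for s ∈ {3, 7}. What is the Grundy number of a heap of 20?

0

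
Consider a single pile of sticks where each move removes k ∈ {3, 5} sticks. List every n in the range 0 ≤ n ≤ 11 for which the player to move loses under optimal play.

Grundy values for subtraction set {3, 5}:
k:     0  1  2  3  4  5  6  7  8  9 10 11
g(k):  0  0  0  1  1  1  2  2  0  0  0  1
The P-positions (g = 0) in 0..11 are 0, 1, 2, 8, 9, 10.

0, 1, 2, 8, 9, 10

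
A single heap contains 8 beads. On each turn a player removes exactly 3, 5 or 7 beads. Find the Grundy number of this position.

2

Compute g(0), g(1), … for moves {3, 5, 7}:
g(0) = mex{} = 0
g(1) = mex{} = 0
g(2) = mex{} = 0
g(3) = mex{0} = 1
g(4) = mex{0} = 1
g(5) = mex{0} = 1
g(6) = mex{0,1} = 2
g(7) = mex{0,1} = 2
g(8) = mex{0,1} = 2
So g(8) = 2.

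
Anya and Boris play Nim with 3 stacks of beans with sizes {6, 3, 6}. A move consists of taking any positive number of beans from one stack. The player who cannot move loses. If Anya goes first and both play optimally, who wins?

Compute the nim-sum pairwise:
6 ⊕ 3 = 5
5 ⊕ 6 = 3
The nim-sum is 3 ≠ 0, so this is an N-position: the player to move can win; Anya has a winning move.

Anya wins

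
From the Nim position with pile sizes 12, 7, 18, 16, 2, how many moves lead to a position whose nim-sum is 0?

1

Bitwise XOR of the heap sizes:
  01100  (12)
  00111  (7)
  10010  (18)
  10000  (16)
  00010  (2)
  -----
  01011  (11)
The overall nim-sum is X = 11. A pile of size p has a winning move iff p XOR X < p (reduce it to p XOR X).
  12: 12 XOR 11 = 7 < 12 — winning move (to 7).
  7: 7 XOR 11 = 12 ≥ 7 — no move.
  18: 18 XOR 11 = 25 ≥ 18 — no move.
  16: 16 XOR 11 = 27 ≥ 16 — no move.
  2: 2 XOR 11 = 9 ≥ 2 — no move.
That gives 1 winning move.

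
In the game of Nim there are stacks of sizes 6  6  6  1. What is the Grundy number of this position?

Nim-sum: 6 ^ 6 ^ 6 ^ 1 = 7.

7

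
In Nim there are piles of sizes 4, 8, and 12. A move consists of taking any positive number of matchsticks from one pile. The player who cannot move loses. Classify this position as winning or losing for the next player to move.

Compute the nim-sum pairwise:
4 ^ 8 = 12
12 ^ 12 = 0
The nim-sum is 0, so this is a P-position: the player to move is in a losing position under optimal play.

Losing position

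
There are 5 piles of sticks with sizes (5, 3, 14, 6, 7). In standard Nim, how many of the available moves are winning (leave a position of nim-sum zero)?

Nim-sum: 5 ⊕ 3 ⊕ 14 ⊕ 6 ⊕ 7 = 9.
The overall nim-sum is X = 9. A pile of size p has a winning move iff p XOR X < p (reduce it to p XOR X).
  5: 5 XOR 9 = 12 ≥ 5 — no move.
  3: 3 XOR 9 = 10 ≥ 3 — no move.
  14: 14 XOR 9 = 7 < 14 — winning move (to 7).
  6: 6 XOR 9 = 15 ≥ 6 — no move.
  7: 7 XOR 9 = 14 ≥ 7 — no move.
That gives 1 winning move.

1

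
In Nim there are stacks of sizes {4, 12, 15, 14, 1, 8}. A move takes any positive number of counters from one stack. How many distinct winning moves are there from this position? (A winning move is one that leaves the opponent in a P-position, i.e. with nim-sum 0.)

0

Compute the nim-sum pairwise:
4 ^ 12 = 8
8 ^ 15 = 7
7 ^ 14 = 9
9 ^ 1 = 8
8 ^ 8 = 0
The nim-sum is already 0, so every move leaves a nonzero nim-sum — there are no winning moves.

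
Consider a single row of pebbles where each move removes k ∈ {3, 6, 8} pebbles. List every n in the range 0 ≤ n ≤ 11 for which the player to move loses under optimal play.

Build the Grundy sequence with g(k) = mex{g(k−s) : s ∈ {3, 6, 8}, s ≤ k}:
g(0) = mex{} = 0
g(1) = mex{} = 0
g(2) = mex{} = 0
g(3) = mex{0} = 1
g(4) = mex{0} = 1
g(5) = mex{0} = 1
g(6) = mex{0,1} = 2
g(7) = mex{0,1} = 2
g(8) = mex{0,1} = 2
g(9) = mex{0,1,2} = 3
g(10) = mex{0,1,2} = 3
g(11) = mex{1,2} = 0
The P-positions (g = 0) in 0..11 are 0, 1, 2, 11.

0, 1, 2, 11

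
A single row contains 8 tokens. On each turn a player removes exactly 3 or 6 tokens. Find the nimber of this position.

2

Build the Grundy sequence with g(k) = mex{g(k−s) : s ∈ {3, 6}, s ≤ k}:
g(0) = mex{} = 0
g(1) = mex{} = 0
g(2) = mex{} = 0
g(3) = mex{0} = 1
g(4) = mex{0} = 1
g(5) = mex{0} = 1
g(6) = mex{0,1} = 2
g(7) = mex{0,1} = 2
g(8) = mex{0,1} = 2
So g(8) = 2.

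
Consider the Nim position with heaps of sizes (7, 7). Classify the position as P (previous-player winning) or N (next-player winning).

Compute the nim-sum pairwise:
7 XOR 7 = 0
The nim-sum is 0, so this is a P-position: the player to move is in a losing position under optimal play.

P-position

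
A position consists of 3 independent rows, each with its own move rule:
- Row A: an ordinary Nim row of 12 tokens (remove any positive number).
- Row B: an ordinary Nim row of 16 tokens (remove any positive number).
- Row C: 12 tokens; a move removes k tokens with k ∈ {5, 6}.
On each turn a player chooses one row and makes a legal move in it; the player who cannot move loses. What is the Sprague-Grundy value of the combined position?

Row A is a plain Nim row of size 12, so its Grundy value is 12.
Row B is a plain Nim row of size 16, so its Grundy value is 16.
Grundy values for row C (subtraction set {5, 6}):
g(0) = mex{} = 0
g(1) = mex{} = 0
g(2) = mex{} = 0
g(3) = mex{} = 0
g(4) = mex{} = 0
g(5) = mex{0} = 1
g(6) = mex{0} = 1
g(7) = mex{0} = 1
g(8) = mex{0} = 1
g(9) = mex{0} = 1
g(10) = mex{0,1} = 2
g(11) = mex{1} = 0
g(12) = mex{1} = 0
So g(12) = 0.
The value of a disjunctive sum is the nim-sum of the parts.
Combined value = 12 XOR 16 XOR 0 = 28.

28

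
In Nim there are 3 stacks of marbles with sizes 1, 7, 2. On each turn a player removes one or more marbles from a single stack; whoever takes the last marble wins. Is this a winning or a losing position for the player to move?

Bitwise XOR of the heap sizes:
  001  (1)
  111  (7)
  010  (2)
  ---
  100  (4)
The nim-sum is 4 ≠ 0, so this is an N-position: the player to move can win.

Winning position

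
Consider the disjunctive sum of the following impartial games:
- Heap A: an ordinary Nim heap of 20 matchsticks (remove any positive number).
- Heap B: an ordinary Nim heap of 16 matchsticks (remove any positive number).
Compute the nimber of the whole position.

4

Heap A is a plain Nim heap of size 20, so its Grundy value is 20.
Heap B is a plain Nim heap of size 16, so its Grundy value is 16.
By the Sprague-Grundy theorem, the Grundy value of a sum of independent games is the XOR of the component values.
Combined value = 20 XOR 16 = 4.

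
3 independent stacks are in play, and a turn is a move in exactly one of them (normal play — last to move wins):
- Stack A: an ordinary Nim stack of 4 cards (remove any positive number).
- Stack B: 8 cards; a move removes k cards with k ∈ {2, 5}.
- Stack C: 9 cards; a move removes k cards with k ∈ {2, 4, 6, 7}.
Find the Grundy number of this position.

4

Stack A is a plain Nim stack of size 4, so its Grundy value is 4.
Grundy values for stack B (subtraction set {2, 5}):
g(0) = mex{} = 0
g(1) = mex{} = 0
g(2) = mex{0} = 1
g(3) = mex{0} = 1
g(4) = mex{1} = 0
g(5) = mex{0,1} = 2
g(6) = mex{0} = 1
g(7) = mex{1,2} = 0
g(8) = mex{1} = 0
So g(8) = 0.
Grundy values for stack C (subtraction set {2, 4, 6, 7}):
k:     0  1  2  3  4  5  6  7  8  9
g(k):  0  0  1  1  2  2  3  3  4  0
So g(9) = 0.
By the Sprague-Grundy theorem, the Grundy value of a sum of independent games is the XOR of the component values.
Combined value = 4 ⊕ 0 ⊕ 0 = 4.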